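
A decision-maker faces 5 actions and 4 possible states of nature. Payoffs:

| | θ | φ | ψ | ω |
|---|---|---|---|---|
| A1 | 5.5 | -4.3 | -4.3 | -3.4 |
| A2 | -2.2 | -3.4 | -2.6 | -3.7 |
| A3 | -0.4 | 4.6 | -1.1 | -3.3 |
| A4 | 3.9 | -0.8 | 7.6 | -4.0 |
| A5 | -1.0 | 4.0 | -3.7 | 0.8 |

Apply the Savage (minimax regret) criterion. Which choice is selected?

A4

Column bests: θ=5.5, φ=4.6, ψ=7.6, ω=0.8.
A1 regrets: 0.0, 8.9, 11.9, 4.2 → max 11.9
A2 regrets: 7.7, 8.0, 10.2, 4.5 → max 10.2
A3 regrets: 5.9, 0.0, 8.7, 4.1 → max 8.7
A4 regrets: 1.6, 5.4, 0.0, 4.8 → max 5.4
A5 regrets: 6.5, 0.6, 11.3, 0.0 → max 11.3
Smallest max regret = 5.4 → A4.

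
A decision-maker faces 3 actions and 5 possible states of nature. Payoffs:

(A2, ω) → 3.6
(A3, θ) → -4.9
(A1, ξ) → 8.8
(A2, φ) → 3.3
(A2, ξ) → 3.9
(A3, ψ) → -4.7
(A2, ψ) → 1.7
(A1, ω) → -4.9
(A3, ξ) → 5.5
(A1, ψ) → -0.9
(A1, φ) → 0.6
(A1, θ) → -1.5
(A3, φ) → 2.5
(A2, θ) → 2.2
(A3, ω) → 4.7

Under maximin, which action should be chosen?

Row minima: A1=-4.9, A2=1.7, A3=-4.9
Best worst-case = 1.7 → A2.

A2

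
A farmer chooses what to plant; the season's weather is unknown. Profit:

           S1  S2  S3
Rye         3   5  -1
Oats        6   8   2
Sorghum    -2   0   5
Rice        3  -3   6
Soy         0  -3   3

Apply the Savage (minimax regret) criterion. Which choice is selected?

Column bests: S1=6, S2=8, S3=6.
Rye regrets: 3, 3, 7 → max 7
Oats regrets: 0, 0, 4 → max 4
Sorghum regrets: 8, 8, 1 → max 8
Rice regrets: 3, 11, 0 → max 11
Soy regrets: 6, 11, 3 → max 11
Smallest max regret = 4 → Oats.

Oats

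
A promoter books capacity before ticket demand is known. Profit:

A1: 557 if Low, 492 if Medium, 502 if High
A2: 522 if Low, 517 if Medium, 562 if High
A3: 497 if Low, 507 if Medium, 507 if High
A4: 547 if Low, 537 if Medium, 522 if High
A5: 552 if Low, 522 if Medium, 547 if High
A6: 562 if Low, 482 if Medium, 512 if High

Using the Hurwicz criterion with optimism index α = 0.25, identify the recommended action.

A1: 0.25·557 + 0.75·492 = 508.25
A2: 0.25·562 + 0.75·517 = 528.25
A3: 0.25·507 + 0.75·497 = 499.5
A4: 0.25·547 + 0.75·522 = 528.25
A5: 0.25·552 + 0.75·522 = 529.5
A6: 0.25·562 + 0.75·482 = 502
Highest Hurwicz score = 529.5 → A5.

A5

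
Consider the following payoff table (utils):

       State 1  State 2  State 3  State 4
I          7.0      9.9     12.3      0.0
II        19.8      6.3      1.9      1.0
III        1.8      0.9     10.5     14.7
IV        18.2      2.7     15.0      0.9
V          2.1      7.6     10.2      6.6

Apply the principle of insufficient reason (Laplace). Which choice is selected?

Row averages: I=7.3, II=7.25, III=6.975, IV=9.2, V=6.625
Highest average = 9.2 → IV.

IV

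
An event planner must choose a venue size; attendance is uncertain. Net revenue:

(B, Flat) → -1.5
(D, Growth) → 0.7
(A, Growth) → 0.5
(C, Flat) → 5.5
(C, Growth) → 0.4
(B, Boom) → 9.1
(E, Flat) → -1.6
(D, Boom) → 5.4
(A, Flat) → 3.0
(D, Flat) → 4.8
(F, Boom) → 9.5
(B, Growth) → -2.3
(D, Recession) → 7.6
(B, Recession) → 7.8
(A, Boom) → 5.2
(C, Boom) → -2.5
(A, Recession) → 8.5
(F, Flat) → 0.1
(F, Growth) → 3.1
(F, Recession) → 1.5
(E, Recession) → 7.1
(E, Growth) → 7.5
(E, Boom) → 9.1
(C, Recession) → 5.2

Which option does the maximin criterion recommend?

Row minima: A=0.5, B=-2.3, C=-2.5, D=0.7, E=-1.6, F=0.1
Best worst-case = 0.7 → D.

D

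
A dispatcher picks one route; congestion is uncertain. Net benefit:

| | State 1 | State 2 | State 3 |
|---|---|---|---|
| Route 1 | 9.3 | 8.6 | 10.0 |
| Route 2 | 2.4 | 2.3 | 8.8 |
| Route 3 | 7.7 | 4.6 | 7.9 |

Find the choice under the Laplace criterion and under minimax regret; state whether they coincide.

Row averages: Route 1=9.3, Route 2=4.5, Route 3=101/15
Highest average = 9.3 → Route 1.
Column bests: State 1=9.3, State 2=8.6, State 3=10.0.
Route 1 regrets: 0.0, 0.0, 0.0 → max 0.0
Route 2 regrets: 6.9, 6.3, 1.2 → max 6.9
Route 3 regrets: 1.6, 4.0, 2.1 → max 4.0
Smallest max regret = 0.0 → Route 1.

laplace → Route 1; minimax regret → Route 1 (agree)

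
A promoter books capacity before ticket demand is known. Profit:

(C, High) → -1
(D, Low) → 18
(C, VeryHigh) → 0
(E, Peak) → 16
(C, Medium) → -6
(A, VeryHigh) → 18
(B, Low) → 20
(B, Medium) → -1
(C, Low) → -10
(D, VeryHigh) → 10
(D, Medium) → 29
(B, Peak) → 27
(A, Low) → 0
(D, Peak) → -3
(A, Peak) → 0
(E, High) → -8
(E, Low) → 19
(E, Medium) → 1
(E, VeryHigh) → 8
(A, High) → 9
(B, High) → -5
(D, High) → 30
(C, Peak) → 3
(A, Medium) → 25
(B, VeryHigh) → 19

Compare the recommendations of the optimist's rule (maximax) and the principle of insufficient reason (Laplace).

Row maxima: A=25, B=27, C=3, D=30, E=19
Best best-case = 30 → D.
Row averages: A=10.4, B=12, C=-2.8, D=16.8, E=7.2
Highest average = 16.8 → D.

maximax → D; laplace → D (agree)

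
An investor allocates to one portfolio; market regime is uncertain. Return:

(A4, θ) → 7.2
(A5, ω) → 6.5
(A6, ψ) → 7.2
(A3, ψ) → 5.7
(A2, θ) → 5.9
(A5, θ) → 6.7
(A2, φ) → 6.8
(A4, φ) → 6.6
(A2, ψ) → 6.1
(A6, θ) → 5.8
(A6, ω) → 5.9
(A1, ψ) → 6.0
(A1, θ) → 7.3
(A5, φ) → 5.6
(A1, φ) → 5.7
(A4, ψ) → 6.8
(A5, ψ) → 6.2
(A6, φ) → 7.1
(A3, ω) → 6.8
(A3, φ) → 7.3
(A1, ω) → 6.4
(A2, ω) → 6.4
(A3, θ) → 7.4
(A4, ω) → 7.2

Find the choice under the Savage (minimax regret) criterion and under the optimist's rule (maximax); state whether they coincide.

Column bests: θ=7.4, φ=7.3, ψ=7.2, ω=7.2.
A1 regrets: 0.1, 1.6, 1.2, 0.8 → max 1.6
A2 regrets: 1.5, 0.5, 1.1, 0.8 → max 1.5
A3 regrets: 0.0, 0.0, 1.5, 0.4 → max 1.5
A4 regrets: 0.2, 0.7, 0.4, 0.0 → max 0.7
A5 regrets: 0.7, 1.7, 1.0, 0.7 → max 1.7
A6 regrets: 1.6, 0.2, 0.0, 1.3 → max 1.6
Smallest max regret = 0.7 → A4.
Row maxima: A1=7.3, A2=6.8, A3=7.4, A4=7.2, A5=6.7, A6=7.2
Best best-case = 7.4 → A3.

minimax regret → A4; maximax → A3 (disagree)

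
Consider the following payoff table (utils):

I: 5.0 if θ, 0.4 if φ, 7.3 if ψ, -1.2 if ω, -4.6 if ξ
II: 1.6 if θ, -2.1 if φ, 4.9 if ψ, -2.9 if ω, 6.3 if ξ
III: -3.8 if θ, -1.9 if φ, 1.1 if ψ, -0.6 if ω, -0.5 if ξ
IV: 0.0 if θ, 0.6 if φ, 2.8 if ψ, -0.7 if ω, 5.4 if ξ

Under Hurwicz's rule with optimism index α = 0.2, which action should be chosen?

I: 0.2·7.3 + 0.8·(-4.6) = -2.22
II: 0.2·6.3 + 0.8·(-2.9) = -1.06
III: 0.2·1.1 + 0.8·(-3.8) = -2.82
IV: 0.2·5.4 + 0.8·(-0.7) = 0.52
Highest Hurwicz score = 0.52 → IV.

IV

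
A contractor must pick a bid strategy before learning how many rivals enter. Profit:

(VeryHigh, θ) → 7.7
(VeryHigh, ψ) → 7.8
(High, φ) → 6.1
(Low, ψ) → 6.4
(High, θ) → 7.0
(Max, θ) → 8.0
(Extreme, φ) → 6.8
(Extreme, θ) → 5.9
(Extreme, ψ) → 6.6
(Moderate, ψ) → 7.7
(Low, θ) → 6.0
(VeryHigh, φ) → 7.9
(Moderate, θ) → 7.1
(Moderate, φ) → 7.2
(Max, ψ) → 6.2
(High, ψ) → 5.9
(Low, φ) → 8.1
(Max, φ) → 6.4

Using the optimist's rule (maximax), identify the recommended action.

Row maxima: Low=8.1, Moderate=7.7, High=7.0, VeryHigh=7.9, Extreme=6.8, Max=8.0
Best best-case = 8.1 → Low.

Low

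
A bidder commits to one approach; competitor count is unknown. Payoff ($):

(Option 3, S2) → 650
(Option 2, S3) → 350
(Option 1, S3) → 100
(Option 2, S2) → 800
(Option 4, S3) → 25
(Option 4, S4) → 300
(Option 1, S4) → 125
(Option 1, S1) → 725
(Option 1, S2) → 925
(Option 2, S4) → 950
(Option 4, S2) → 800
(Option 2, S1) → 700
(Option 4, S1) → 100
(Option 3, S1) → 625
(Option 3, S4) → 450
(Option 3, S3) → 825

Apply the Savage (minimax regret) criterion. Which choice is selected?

Option 2

Column bests: S1=725, S2=925, S3=825, S4=950.
Option 1 regrets: 0, 0, 725, 825 → max 825
Option 2 regrets: 25, 125, 475, 0 → max 475
Option 3 regrets: 100, 275, 0, 500 → max 500
Option 4 regrets: 625, 125, 800, 650 → max 800
Smallest max regret = 475 → Option 2.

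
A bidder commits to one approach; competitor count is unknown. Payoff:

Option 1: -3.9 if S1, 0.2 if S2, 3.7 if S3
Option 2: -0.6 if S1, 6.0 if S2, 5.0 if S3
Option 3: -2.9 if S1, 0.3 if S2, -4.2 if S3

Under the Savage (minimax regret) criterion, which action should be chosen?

Column bests: S1=-0.6, S2=6.0, S3=5.0.
Option 1 regrets: 3.3, 5.8, 1.3 → max 5.8
Option 2 regrets: 0.0, 0.0, 0.0 → max 0.0
Option 3 regrets: 2.3, 5.7, 9.2 → max 9.2
Smallest max regret = 0.0 → Option 2.

Option 2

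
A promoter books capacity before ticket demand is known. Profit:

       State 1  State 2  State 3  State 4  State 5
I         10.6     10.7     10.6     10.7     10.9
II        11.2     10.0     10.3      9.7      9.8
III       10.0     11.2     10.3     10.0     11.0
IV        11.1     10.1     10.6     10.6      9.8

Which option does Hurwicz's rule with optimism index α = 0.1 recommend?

I

I: 0.1·10.9 + 0.9·10.6 = 10.63
II: 0.1·11.2 + 0.9·9.7 = 9.85
III: 0.1·11.2 + 0.9·10.0 = 10.12
IV: 0.1·11.1 + 0.9·9.8 = 9.93
Highest Hurwicz score = 10.63 → I.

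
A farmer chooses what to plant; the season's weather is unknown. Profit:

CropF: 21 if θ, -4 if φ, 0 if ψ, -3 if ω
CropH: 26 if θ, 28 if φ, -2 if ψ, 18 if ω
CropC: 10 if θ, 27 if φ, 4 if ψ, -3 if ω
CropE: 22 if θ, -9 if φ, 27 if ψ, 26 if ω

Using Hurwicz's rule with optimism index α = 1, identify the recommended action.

CropF: 1·21 + 0·(-4) = 21
CropH: 1·28 + 0·(-2) = 28
CropC: 1·27 + 0·(-3) = 27
CropE: 1·27 + 0·(-9) = 27
Highest Hurwicz score = 28 → CropH.

CropH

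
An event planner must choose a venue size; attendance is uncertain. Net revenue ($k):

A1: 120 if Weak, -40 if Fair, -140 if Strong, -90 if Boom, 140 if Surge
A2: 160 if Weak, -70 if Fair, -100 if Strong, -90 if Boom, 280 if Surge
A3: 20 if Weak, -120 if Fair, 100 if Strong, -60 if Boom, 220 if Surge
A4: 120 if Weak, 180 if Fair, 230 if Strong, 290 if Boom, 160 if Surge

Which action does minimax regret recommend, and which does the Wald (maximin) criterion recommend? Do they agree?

minimax regret → A4; maximin → A4 (agree)

Column bests: Weak=160, Fair=180, Strong=230, Boom=290, Surge=280.
A1 regrets: 40, 220, 370, 380, 140 → max 380
A2 regrets: 0, 250, 330, 380, 0 → max 380
A3 regrets: 140, 300, 130, 350, 60 → max 350
A4 regrets: 40, 0, 0, 0, 120 → max 120
Smallest max regret = 120 → A4.
Row minima: A1=-140, A2=-100, A3=-120, A4=120
Best worst-case = 120 → A4.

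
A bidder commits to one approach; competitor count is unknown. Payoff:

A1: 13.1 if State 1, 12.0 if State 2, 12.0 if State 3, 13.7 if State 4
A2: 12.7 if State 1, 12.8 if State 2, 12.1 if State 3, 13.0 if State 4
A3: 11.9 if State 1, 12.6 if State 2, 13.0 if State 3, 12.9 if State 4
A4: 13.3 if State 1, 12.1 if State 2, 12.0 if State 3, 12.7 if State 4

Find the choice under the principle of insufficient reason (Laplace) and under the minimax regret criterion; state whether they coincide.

Row averages: A1=12.7, A2=12.65, A3=12.6, A4=12.525
Highest average = 12.7 → A1.
Column bests: State 1=13.3, State 2=12.8, State 3=13.0, State 4=13.7.
A1 regrets: 0.2, 0.8, 1.0, 0.0 → max 1.0
A2 regrets: 0.6, 0.0, 0.9, 0.7 → max 0.9
A3 regrets: 1.4, 0.2, 0.0, 0.8 → max 1.4
A4 regrets: 0.0, 0.7, 1.0, 1.0 → max 1.0
Smallest max regret = 0.9 → A2.

laplace → A1; minimax regret → A2 (disagree)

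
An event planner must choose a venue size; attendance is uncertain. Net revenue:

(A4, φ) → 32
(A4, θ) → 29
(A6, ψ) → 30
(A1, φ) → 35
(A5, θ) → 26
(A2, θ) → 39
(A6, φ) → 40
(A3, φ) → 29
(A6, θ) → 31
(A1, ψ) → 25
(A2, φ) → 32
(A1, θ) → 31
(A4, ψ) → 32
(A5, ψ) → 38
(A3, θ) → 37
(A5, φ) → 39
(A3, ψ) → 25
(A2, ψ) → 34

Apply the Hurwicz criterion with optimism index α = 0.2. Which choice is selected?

A1: 0.2·35 + 0.8·25 = 27
A2: 0.2·39 + 0.8·32 = 33.4
A3: 0.2·37 + 0.8·25 = 27.4
A4: 0.2·32 + 0.8·29 = 29.6
A5: 0.2·39 + 0.8·26 = 28.6
A6: 0.2·40 + 0.8·30 = 32
Highest Hurwicz score = 33.4 → A2.

A2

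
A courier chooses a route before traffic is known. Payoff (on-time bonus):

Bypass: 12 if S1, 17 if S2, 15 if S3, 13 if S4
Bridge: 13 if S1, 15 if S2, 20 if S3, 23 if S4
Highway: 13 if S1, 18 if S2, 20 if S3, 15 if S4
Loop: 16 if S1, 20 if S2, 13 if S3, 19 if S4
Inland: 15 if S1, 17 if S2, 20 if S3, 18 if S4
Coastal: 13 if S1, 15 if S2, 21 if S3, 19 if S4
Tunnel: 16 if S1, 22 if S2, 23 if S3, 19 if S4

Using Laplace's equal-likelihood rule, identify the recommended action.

Tunnel

Row averages: Bypass=14.25, Bridge=17.75, Highway=16.5, Loop=17, Inland=17.5, Coastal=17, Tunnel=20
Highest average = 20 → Tunnel.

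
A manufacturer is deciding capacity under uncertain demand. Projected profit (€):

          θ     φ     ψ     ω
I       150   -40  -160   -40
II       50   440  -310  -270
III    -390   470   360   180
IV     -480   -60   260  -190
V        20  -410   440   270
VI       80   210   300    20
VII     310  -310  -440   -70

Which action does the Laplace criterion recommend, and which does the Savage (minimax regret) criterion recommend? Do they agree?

Row averages: I=-22.5, II=-22.5, III=155, IV=-117.5, V=80, VI=152.5, VII=-127.5
Highest average = 155 → III.
Column bests: θ=310, φ=470, ψ=440, ω=270.
I regrets: 160, 510, 600, 310 → max 600
II regrets: 260, 30, 750, 540 → max 750
III regrets: 700, 0, 80, 90 → max 700
IV regrets: 790, 530, 180, 460 → max 790
V regrets: 290, 880, 0, 0 → max 880
VI regrets: 230, 260, 140, 250 → max 260
VII regrets: 0, 780, 880, 340 → max 880
Smallest max regret = 260 → VI.

laplace → III; minimax regret → VI (disagree)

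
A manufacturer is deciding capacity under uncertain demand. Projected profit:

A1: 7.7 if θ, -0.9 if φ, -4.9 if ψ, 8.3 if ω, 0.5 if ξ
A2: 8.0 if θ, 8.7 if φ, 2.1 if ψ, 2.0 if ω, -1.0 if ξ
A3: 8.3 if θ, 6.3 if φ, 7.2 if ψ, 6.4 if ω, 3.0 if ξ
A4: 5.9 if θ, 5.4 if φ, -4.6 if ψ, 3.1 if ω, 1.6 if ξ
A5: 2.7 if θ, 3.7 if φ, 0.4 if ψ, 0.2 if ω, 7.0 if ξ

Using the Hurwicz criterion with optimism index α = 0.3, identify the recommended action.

A1: 0.3·8.3 + 0.7·(-4.9) = -0.94
A2: 0.3·8.7 + 0.7·(-1.0) = 1.91
A3: 0.3·8.3 + 0.7·3.0 = 4.59
A4: 0.3·5.9 + 0.7·(-4.6) = -1.45
A5: 0.3·7.0 + 0.7·0.2 = 2.24
Highest Hurwicz score = 4.59 → A3.

A3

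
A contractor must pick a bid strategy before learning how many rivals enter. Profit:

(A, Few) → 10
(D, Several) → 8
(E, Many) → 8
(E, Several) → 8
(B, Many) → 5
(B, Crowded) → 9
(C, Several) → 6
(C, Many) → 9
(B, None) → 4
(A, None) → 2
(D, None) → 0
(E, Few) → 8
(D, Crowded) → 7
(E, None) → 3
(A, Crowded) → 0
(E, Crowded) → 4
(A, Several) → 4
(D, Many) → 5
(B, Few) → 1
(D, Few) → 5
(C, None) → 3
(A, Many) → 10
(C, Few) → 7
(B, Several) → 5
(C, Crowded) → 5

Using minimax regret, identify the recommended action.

C

Column bests: None=4, Few=10, Several=8, Many=10, Crowded=9.
A regrets: 2, 0, 4, 0, 9 → max 9
B regrets: 0, 9, 3, 5, 0 → max 9
C regrets: 1, 3, 2, 1, 4 → max 4
D regrets: 4, 5, 0, 5, 2 → max 5
E regrets: 1, 2, 0, 2, 5 → max 5
Smallest max regret = 4 → C.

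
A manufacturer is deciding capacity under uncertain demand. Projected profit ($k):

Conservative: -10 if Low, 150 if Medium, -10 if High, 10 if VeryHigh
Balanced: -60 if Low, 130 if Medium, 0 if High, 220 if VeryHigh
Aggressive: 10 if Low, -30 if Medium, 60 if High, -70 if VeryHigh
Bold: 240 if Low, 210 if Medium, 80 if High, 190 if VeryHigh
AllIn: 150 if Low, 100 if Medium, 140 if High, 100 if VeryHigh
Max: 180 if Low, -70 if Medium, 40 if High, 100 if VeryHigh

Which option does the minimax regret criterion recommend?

Column bests: Low=240, Medium=210, High=140, VeryHigh=220.
Conservative regrets: 250, 60, 150, 210 → max 250
Balanced regrets: 300, 80, 140, 0 → max 300
Aggressive regrets: 230, 240, 80, 290 → max 290
Bold regrets: 0, 0, 60, 30 → max 60
AllIn regrets: 90, 110, 0, 120 → max 120
Max regrets: 60, 280, 100, 120 → max 280
Smallest max regret = 60 → Bold.

Bold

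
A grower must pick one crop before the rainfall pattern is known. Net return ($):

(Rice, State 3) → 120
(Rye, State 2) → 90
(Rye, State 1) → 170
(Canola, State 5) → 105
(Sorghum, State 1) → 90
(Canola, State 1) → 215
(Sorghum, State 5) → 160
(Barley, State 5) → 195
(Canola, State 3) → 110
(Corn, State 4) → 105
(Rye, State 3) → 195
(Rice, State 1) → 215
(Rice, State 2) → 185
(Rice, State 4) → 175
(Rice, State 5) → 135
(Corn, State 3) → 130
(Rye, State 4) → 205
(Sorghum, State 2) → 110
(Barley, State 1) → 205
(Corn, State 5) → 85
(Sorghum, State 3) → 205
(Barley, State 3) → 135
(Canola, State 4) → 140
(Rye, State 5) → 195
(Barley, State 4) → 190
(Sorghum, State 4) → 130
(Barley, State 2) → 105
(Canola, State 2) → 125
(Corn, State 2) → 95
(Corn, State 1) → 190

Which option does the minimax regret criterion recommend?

Column bests: State 1=215, State 2=185, State 3=205, State 4=205, State 5=195.
Corn regrets: 25, 90, 75, 100, 110 → max 110
Canola regrets: 0, 60, 95, 65, 90 → max 95
Rye regrets: 45, 95, 10, 0, 0 → max 95
Sorghum regrets: 125, 75, 0, 75, 35 → max 125
Rice regrets: 0, 0, 85, 30, 60 → max 85
Barley regrets: 10, 80, 70, 15, 0 → max 80
Smallest max regret = 80 → Barley.

Barley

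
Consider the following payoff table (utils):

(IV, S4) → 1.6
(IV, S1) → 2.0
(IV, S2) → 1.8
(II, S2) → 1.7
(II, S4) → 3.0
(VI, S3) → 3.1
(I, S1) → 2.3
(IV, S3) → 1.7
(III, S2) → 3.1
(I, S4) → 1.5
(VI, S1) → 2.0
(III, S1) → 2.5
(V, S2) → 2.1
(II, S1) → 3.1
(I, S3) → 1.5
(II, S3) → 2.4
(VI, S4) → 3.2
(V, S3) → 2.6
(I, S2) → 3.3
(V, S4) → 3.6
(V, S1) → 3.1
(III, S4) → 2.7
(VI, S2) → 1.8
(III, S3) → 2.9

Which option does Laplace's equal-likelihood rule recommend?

V

Row averages: I=2.15, II=2.55, III=2.8, IV=1.775, V=2.85, VI=2.525
Highest average = 2.85 → V.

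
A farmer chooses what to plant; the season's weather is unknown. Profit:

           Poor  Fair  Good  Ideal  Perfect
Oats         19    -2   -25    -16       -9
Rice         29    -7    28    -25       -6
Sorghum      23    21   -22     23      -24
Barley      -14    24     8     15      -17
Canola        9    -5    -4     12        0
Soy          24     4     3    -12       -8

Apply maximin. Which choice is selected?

Canola

Row minima: Oats=-25, Rice=-25, Sorghum=-24, Barley=-17, Canola=-5, Soy=-12
Best worst-case = -5 → Canola.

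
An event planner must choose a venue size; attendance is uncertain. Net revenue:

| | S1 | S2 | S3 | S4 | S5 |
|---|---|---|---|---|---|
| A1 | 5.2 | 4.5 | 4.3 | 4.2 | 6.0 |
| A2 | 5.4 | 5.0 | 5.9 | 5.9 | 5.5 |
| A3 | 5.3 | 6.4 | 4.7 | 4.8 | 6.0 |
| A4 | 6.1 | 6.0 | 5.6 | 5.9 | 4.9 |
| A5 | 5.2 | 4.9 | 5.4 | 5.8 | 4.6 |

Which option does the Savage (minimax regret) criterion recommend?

A4

Column bests: S1=6.1, S2=6.4, S3=5.9, S4=5.9, S5=6.0.
A1 regrets: 0.9, 1.9, 1.6, 1.7, 0.0 → max 1.9
A2 regrets: 0.7, 1.4, 0.0, 0.0, 0.5 → max 1.4
A3 regrets: 0.8, 0.0, 1.2, 1.1, 0.0 → max 1.2
A4 regrets: 0.0, 0.4, 0.3, 0.0, 1.1 → max 1.1
A5 regrets: 0.9, 1.5, 0.5, 0.1, 1.4 → max 1.5
Smallest max regret = 1.1 → A4.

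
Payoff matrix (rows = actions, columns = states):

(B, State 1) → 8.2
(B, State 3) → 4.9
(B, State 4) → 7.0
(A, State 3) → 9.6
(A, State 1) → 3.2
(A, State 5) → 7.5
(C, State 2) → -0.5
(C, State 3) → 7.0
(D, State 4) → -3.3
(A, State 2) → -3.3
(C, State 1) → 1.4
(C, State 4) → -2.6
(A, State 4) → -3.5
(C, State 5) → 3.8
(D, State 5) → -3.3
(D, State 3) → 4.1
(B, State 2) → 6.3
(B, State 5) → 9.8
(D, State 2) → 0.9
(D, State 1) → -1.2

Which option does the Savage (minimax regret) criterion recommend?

Column bests: State 1=8.2, State 2=6.3, State 3=9.6, State 4=7.0, State 5=9.8.
A regrets: 5.0, 9.6, 0.0, 10.5, 2.3 → max 10.5
B regrets: 0.0, 0.0, 4.7, 0.0, 0.0 → max 4.7
C regrets: 6.8, 6.8, 2.6, 9.6, 6.0 → max 9.6
D regrets: 9.4, 5.4, 5.5, 10.3, 13.1 → max 13.1
Smallest max regret = 4.7 → B.

B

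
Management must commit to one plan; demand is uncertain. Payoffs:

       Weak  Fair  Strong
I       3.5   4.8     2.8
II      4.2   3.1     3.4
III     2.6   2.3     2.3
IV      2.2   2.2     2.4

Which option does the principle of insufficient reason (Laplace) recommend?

Row averages: I=3.7, II=107/30, III=2.4, IV=34/15
Highest average = 3.7 → I.

I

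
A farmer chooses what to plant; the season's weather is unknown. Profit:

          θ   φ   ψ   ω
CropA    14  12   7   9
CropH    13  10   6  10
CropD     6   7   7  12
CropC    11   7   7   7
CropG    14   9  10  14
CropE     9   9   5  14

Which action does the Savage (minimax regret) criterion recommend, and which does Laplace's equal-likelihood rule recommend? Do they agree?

Column bests: θ=14, φ=12, ψ=10, ω=14.
CropA regrets: 0, 0, 3, 5 → max 5
CropH regrets: 1, 2, 4, 4 → max 4
CropD regrets: 8, 5, 3, 2 → max 8
CropC regrets: 3, 5, 3, 7 → max 7
CropG regrets: 0, 3, 0, 0 → max 3
CropE regrets: 5, 3, 5, 0 → max 5
Smallest max regret = 3 → CropG.
Row averages: CropA=10.5, CropH=9.75, CropD=8, CropC=8, CropG=11.75, CropE=9.25
Highest average = 11.75 → CropG.

minimax regret → CropG; laplace → CropG (agree)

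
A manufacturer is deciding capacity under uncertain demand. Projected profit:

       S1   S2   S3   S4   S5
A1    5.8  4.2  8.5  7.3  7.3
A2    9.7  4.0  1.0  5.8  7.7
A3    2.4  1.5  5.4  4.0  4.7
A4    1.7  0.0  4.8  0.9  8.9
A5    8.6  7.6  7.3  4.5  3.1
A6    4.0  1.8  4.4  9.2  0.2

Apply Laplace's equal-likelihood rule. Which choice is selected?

Row averages: A1=6.62, A2=5.64, A3=3.6, A4=3.26, A5=6.22, A6=3.92
Highest average = 6.62 → A1.

A1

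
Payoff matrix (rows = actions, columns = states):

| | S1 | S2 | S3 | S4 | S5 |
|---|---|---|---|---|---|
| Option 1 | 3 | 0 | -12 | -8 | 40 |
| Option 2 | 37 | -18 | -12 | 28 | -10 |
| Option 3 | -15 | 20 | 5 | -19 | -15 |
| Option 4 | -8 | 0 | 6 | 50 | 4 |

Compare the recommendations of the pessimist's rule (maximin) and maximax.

Row minima: Option 1=-12, Option 2=-18, Option 3=-19, Option 4=-8
Best worst-case = -8 → Option 4.
Row maxima: Option 1=40, Option 2=37, Option 3=20, Option 4=50
Best best-case = 50 → Option 4.

maximin → Option 4; maximax → Option 4 (agree)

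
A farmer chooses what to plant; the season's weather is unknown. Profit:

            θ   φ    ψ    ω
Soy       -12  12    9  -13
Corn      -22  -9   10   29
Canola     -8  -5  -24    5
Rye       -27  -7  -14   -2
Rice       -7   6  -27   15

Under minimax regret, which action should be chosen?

Column bests: θ=-7, φ=12, ψ=10, ω=29.
Soy regrets: 5, 0, 1, 42 → max 42
Corn regrets: 15, 21, 0, 0 → max 21
Canola regrets: 1, 17, 34, 24 → max 34
Rye regrets: 20, 19, 24, 31 → max 31
Rice regrets: 0, 6, 37, 14 → max 37
Smallest max regret = 21 → Corn.

Corn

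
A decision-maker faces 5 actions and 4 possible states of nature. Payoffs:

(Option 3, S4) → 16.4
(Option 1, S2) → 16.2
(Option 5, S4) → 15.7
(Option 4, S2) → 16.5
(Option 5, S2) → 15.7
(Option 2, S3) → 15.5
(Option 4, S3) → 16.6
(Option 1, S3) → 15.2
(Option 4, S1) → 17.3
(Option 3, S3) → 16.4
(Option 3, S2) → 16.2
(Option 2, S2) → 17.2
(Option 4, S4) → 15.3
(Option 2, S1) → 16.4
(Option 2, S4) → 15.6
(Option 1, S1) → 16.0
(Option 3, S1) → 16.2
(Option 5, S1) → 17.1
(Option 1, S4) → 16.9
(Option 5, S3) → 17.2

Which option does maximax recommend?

Row maxima: Option 1=16.9, Option 2=17.2, Option 3=16.4, Option 4=17.3, Option 5=17.2
Best best-case = 17.3 → Option 4.

Option 4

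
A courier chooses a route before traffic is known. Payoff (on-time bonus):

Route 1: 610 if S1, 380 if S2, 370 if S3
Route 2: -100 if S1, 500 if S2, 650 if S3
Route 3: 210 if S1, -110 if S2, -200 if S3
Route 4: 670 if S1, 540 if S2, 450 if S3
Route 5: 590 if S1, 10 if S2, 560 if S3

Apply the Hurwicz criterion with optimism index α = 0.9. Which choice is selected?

Route 1: 0.9·610 + 0.1·370 = 586
Route 2: 0.9·650 + 0.1·(-100) = 575
Route 3: 0.9·210 + 0.1·(-200) = 169
Route 4: 0.9·670 + 0.1·450 = 648
Route 5: 0.9·590 + 0.1·10 = 532
Highest Hurwicz score = 648 → Route 4.

Route 4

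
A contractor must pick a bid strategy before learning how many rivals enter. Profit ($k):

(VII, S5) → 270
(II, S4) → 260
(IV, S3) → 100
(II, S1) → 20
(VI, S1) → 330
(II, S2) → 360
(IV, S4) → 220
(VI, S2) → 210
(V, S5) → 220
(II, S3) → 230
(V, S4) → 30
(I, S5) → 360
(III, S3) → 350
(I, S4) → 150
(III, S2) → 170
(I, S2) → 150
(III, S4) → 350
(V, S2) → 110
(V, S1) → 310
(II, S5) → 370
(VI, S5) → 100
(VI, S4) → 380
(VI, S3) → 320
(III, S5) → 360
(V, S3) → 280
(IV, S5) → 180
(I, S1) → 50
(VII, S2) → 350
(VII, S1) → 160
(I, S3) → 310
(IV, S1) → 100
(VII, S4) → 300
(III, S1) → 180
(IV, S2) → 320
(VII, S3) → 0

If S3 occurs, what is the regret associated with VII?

350

Best payoff under S3 is 350.
Regret = 350 − 0 = 350.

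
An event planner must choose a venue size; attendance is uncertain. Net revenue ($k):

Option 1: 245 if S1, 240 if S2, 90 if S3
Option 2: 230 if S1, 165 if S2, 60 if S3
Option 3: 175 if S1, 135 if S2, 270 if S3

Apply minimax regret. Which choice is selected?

Column bests: S1=245, S2=240, S3=270.
Option 1 regrets: 0, 0, 180 → max 180
Option 2 regrets: 15, 75, 210 → max 210
Option 3 regrets: 70, 105, 0 → max 105
Smallest max regret = 105 → Option 3.

Option 3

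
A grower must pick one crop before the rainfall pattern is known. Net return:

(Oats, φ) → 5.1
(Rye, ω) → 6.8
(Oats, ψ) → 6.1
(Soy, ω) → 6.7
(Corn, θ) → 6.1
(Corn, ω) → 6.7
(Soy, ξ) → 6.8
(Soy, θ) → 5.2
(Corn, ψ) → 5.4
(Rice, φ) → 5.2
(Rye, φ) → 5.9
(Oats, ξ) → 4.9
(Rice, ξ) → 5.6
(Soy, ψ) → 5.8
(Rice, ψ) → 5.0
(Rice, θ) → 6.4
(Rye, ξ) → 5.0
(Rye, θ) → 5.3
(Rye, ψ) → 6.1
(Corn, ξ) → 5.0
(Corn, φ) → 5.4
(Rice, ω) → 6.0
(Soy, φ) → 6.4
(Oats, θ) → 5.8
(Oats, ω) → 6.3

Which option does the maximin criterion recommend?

Row minima: Rye=5.0, Oats=4.9, Rice=5.0, Soy=5.2, Corn=5.0
Best worst-case = 5.2 → Soy.

Soy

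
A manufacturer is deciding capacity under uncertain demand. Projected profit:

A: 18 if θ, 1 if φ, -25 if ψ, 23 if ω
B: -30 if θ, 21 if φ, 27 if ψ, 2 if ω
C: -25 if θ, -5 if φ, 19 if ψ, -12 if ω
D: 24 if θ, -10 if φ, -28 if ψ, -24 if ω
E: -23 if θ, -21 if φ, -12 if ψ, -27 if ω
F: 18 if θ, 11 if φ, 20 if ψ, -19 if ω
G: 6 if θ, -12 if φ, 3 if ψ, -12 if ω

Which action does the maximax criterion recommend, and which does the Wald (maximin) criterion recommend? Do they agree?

Row maxima: A=23, B=27, C=19, D=24, E=-12, F=20, G=6
Best best-case = 27 → B.
Row minima: A=-25, B=-30, C=-25, D=-28, E=-27, F=-19, G=-12
Best worst-case = -12 → G.

maximax → B; maximin → G (disagree)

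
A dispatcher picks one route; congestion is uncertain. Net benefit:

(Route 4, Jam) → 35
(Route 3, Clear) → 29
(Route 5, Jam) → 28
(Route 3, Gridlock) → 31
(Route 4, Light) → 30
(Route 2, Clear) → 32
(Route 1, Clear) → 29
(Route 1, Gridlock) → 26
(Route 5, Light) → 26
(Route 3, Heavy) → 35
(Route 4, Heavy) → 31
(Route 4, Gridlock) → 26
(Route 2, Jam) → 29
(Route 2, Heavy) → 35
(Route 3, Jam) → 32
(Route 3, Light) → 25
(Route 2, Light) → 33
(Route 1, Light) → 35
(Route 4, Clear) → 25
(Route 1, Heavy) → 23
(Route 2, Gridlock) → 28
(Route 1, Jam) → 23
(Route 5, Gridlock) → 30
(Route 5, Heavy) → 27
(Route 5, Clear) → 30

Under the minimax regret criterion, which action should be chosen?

Route 2

Column bests: Clear=32, Light=35, Heavy=35, Jam=35, Gridlock=31.
Route 1 regrets: 3, 0, 12, 12, 5 → max 12
Route 2 regrets: 0, 2, 0, 6, 3 → max 6
Route 3 regrets: 3, 10, 0, 3, 0 → max 10
Route 4 regrets: 7, 5, 4, 0, 5 → max 7
Route 5 regrets: 2, 9, 8, 7, 1 → max 9
Smallest max regret = 6 → Route 2.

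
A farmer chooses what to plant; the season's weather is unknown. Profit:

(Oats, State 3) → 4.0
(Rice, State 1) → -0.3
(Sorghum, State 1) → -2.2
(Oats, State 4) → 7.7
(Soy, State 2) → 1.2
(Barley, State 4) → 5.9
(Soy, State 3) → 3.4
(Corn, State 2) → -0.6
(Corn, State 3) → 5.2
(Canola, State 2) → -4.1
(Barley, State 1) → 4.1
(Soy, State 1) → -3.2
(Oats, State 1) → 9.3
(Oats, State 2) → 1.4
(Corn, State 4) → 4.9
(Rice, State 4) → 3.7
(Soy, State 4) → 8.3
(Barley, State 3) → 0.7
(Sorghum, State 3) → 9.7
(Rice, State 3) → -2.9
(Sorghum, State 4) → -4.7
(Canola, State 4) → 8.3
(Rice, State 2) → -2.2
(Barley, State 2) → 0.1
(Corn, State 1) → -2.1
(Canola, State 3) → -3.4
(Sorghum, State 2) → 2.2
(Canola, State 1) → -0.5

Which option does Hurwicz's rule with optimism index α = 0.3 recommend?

Corn: 0.3·5.2 + 0.7·(-2.1) = 0.09
Rice: 0.3·3.7 + 0.7·(-2.9) = -0.92
Soy: 0.3·8.3 + 0.7·(-3.2) = 0.25
Sorghum: 0.3·9.7 + 0.7·(-4.7) = -0.38
Barley: 0.3·5.9 + 0.7·0.1 = 1.84
Canola: 0.3·8.3 + 0.7·(-4.1) = -0.38
Oats: 0.3·9.3 + 0.7·1.4 = 3.77
Highest Hurwicz score = 3.77 → Oats.

Oats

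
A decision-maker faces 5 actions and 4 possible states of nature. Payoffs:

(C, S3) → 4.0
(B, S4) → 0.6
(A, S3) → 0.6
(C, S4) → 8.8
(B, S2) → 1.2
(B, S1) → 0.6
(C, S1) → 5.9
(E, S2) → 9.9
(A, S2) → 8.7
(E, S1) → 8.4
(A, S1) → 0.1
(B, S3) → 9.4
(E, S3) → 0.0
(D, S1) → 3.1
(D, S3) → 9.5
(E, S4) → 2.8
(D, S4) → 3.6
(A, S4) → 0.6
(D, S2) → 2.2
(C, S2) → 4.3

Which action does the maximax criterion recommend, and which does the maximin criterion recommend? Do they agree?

maximax → E; maximin → C (disagree)

Row maxima: A=8.7, B=9.4, C=8.8, D=9.5, E=9.9
Best best-case = 9.9 → E.
Row minima: A=0.1, B=0.6, C=4.0, D=2.2, E=0.0
Best worst-case = 4.0 → C.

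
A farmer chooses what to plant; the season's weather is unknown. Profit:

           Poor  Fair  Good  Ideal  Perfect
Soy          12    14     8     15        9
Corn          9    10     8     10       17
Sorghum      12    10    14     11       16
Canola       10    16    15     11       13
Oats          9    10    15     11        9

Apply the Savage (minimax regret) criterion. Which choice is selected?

Canola

Column bests: Poor=12, Fair=16, Good=15, Ideal=15, Perfect=17.
Soy regrets: 0, 2, 7, 0, 8 → max 8
Corn regrets: 3, 6, 7, 5, 0 → max 7
Sorghum regrets: 0, 6, 1, 4, 1 → max 6
Canola regrets: 2, 0, 0, 4, 4 → max 4
Oats regrets: 3, 6, 0, 4, 8 → max 8
Smallest max regret = 4 → Canola.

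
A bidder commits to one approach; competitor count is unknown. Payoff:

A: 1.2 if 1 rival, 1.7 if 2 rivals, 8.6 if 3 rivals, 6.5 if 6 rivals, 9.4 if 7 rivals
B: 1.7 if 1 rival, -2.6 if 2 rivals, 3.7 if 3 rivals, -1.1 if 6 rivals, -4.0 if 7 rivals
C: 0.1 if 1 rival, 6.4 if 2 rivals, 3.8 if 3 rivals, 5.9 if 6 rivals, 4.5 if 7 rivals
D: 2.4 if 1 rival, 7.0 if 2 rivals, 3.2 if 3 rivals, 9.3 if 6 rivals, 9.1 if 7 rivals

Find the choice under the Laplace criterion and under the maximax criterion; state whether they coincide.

laplace → D; maximax → A (disagree)

Row averages: A=5.48, B=-0.46, C=4.14, D=6.2
Highest average = 6.2 → D.
Row maxima: A=9.4, B=3.7, C=6.4, D=9.3
Best best-case = 9.4 → A.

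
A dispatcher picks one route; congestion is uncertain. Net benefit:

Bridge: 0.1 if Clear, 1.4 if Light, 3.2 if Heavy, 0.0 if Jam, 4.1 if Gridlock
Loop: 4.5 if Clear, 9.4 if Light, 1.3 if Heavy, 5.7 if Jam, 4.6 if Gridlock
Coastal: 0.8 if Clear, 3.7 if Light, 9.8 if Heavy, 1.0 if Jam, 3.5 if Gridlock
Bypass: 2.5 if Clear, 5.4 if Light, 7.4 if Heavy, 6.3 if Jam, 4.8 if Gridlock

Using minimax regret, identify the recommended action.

Column bests: Clear=4.5, Light=9.4, Heavy=9.8, Jam=6.3, Gridlock=4.8.
Bridge regrets: 4.4, 8.0, 6.6, 6.3, 0.7 → max 8.0
Loop regrets: 0.0, 0.0, 8.5, 0.6, 0.2 → max 8.5
Coastal regrets: 3.7, 5.7, 0.0, 5.3, 1.3 → max 5.7
Bypass regrets: 2.0, 4.0, 2.4, 0.0, 0.0 → max 4.0
Smallest max regret = 4.0 → Bypass.

Bypass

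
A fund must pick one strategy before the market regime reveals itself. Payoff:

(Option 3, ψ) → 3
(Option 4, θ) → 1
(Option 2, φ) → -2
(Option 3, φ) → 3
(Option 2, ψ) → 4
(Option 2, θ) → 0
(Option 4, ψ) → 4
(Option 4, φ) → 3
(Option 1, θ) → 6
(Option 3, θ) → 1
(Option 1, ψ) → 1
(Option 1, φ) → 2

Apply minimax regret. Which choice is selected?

Column bests: θ=6, φ=3, ψ=4.
Option 1 regrets: 0, 1, 3 → max 3
Option 2 regrets: 6, 5, 0 → max 6
Option 3 regrets: 5, 0, 1 → max 5
Option 4 regrets: 5, 0, 0 → max 5
Smallest max regret = 3 → Option 1.

Option 1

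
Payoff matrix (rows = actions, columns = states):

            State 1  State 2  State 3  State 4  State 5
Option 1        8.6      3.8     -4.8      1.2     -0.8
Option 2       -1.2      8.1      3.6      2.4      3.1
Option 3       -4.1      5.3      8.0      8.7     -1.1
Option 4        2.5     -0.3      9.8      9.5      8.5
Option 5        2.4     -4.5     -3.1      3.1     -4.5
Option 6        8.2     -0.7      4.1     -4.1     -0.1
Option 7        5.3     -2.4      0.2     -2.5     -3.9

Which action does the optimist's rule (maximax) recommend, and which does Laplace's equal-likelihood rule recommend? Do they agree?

maximax → Option 4; laplace → Option 4 (agree)

Row maxima: Option 1=8.6, Option 2=8.1, Option 3=8.7, Option 4=9.8, Option 5=3.1, Option 6=8.2, Option 7=5.3
Best best-case = 9.8 → Option 4.
Row averages: Option 1=1.6, Option 2=3.2, Option 3=3.36, Option 4=6, Option 5=-1.32, Option 6=1.48, Option 7=-0.66
Highest average = 6 → Option 4.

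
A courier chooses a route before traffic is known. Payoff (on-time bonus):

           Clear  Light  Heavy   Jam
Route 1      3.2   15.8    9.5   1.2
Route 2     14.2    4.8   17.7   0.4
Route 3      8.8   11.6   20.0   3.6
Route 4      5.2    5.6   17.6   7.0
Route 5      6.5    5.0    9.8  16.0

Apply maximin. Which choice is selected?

Row minima: Route 1=1.2, Route 2=0.4, Route 3=3.6, Route 4=5.2, Route 5=5.0
Best worst-case = 5.2 → Route 4.

Route 4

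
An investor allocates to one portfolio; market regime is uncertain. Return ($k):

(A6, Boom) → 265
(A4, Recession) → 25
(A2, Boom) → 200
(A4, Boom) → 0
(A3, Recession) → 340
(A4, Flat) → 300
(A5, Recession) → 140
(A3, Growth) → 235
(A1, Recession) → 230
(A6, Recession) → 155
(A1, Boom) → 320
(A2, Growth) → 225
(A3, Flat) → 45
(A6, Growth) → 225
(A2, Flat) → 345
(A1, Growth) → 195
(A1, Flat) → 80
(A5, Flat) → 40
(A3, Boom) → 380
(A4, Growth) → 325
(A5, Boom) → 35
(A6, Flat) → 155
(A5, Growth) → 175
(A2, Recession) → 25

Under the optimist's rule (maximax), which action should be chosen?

A3

Row maxima: A1=320, A2=345, A3=380, A4=325, A5=175, A6=265
Best best-case = 380 → A3.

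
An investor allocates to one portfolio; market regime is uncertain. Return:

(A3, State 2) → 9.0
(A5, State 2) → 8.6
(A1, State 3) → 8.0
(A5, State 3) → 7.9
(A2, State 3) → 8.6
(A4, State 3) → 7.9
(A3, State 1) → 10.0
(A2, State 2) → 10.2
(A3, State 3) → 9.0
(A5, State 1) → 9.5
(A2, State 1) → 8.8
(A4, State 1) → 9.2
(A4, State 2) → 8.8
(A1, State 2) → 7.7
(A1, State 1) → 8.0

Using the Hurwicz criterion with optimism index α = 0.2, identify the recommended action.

A3

A1: 0.2·8.0 + 0.8·7.7 = 7.76
A2: 0.2·10.2 + 0.8·8.6 = 8.92
A3: 0.2·10.0 + 0.8·9.0 = 9.2
A4: 0.2·9.2 + 0.8·7.9 = 8.16
A5: 0.2·9.5 + 0.8·7.9 = 8.22
Highest Hurwicz score = 9.2 → A3.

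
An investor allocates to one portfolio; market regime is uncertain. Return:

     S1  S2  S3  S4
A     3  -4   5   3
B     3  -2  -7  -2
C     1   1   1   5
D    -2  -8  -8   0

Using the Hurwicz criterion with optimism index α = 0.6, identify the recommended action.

C

A: 0.6·5 + 0.4·(-4) = 1.4
B: 0.6·3 + 0.4·(-7) = -1
C: 0.6·5 + 0.4·1 = 3.4
D: 0.6·0 + 0.4·(-8) = -3.2
Highest Hurwicz score = 3.4 → C.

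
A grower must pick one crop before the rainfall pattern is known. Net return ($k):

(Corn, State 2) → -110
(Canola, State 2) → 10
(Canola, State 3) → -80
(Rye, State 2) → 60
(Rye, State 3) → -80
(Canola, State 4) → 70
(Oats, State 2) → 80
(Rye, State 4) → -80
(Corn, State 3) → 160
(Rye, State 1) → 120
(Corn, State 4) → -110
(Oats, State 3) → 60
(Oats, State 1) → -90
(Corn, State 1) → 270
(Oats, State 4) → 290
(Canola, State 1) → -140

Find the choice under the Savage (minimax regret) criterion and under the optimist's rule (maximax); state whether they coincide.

minimax regret → Oats; maximax → Oats (agree)

Column bests: State 1=270, State 2=80, State 3=160, State 4=290.
Rye regrets: 150, 20, 240, 370 → max 370
Corn regrets: 0, 190, 0, 400 → max 400
Oats regrets: 360, 0, 100, 0 → max 360
Canola regrets: 410, 70, 240, 220 → max 410
Smallest max regret = 360 → Oats.
Row maxima: Rye=120, Corn=270, Oats=290, Canola=70
Best best-case = 290 → Oats.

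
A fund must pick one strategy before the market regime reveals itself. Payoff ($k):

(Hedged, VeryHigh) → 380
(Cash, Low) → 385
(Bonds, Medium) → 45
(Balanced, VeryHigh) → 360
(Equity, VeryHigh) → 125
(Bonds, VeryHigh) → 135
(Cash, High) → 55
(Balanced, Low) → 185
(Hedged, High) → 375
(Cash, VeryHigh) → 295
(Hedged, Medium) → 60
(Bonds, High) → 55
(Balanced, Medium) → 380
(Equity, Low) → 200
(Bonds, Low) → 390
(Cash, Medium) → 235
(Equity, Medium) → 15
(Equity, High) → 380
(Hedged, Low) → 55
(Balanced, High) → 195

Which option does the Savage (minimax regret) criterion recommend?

Balanced

Column bests: Low=390, Medium=380, High=380, VeryHigh=380.
Cash regrets: 5, 145, 325, 85 → max 325
Hedged regrets: 335, 320, 5, 0 → max 335
Equity regrets: 190, 365, 0, 255 → max 365
Bonds regrets: 0, 335, 325, 245 → max 335
Balanced regrets: 205, 0, 185, 20 → max 205
Smallest max regret = 205 → Balanced.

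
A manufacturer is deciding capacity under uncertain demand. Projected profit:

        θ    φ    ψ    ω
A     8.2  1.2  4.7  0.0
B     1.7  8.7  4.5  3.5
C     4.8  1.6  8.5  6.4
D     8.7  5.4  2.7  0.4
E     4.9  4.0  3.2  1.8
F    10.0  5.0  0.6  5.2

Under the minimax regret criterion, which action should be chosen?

E

Column bests: θ=10.0, φ=8.7, ψ=8.5, ω=6.4.
A regrets: 1.8, 7.5, 3.8, 6.4 → max 7.5
B regrets: 8.3, 0.0, 4.0, 2.9 → max 8.3
C regrets: 5.2, 7.1, 0.0, 0.0 → max 7.1
D regrets: 1.3, 3.3, 5.8, 6.0 → max 6.0
E regrets: 5.1, 4.7, 5.3, 4.6 → max 5.3
F regrets: 0.0, 3.7, 7.9, 1.2 → max 7.9
Smallest max regret = 5.3 → E.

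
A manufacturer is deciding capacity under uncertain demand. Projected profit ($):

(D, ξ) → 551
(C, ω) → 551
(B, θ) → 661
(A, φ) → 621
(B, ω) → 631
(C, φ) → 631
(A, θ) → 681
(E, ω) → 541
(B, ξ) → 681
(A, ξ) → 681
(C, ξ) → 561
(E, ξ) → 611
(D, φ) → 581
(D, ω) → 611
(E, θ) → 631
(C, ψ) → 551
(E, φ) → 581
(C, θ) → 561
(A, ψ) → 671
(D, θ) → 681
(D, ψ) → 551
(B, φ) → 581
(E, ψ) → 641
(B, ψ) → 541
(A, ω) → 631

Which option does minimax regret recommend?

Column bests: θ=681, φ=631, ψ=671, ω=631, ξ=681.
A regrets: 0, 10, 0, 0, 0 → max 10
B regrets: 20, 50, 130, 0, 0 → max 130
C regrets: 120, 0, 120, 80, 120 → max 120
D regrets: 0, 50, 120, 20, 130 → max 130
E regrets: 50, 50, 30, 90, 70 → max 90
Smallest max regret = 10 → A.

A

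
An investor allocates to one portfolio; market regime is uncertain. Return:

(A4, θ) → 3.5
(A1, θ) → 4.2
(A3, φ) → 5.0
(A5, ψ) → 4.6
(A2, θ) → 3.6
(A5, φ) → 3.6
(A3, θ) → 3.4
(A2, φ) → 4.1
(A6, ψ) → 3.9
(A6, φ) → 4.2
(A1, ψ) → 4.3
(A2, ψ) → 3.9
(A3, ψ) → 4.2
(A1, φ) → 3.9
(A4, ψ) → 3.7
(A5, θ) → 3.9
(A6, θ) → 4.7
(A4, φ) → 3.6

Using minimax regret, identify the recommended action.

Column bests: θ=4.7, φ=5.0, ψ=4.6.
A1 regrets: 0.5, 1.1, 0.3 → max 1.1
A2 regrets: 1.1, 0.9, 0.7 → max 1.1
A3 regrets: 1.3, 0.0, 0.4 → max 1.3
A4 regrets: 1.2, 1.4, 0.9 → max 1.4
A5 regrets: 0.8, 1.4, 0.0 → max 1.4
A6 regrets: 0.0, 0.8, 0.7 → max 0.8
Smallest max regret = 0.8 → A6.

A6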